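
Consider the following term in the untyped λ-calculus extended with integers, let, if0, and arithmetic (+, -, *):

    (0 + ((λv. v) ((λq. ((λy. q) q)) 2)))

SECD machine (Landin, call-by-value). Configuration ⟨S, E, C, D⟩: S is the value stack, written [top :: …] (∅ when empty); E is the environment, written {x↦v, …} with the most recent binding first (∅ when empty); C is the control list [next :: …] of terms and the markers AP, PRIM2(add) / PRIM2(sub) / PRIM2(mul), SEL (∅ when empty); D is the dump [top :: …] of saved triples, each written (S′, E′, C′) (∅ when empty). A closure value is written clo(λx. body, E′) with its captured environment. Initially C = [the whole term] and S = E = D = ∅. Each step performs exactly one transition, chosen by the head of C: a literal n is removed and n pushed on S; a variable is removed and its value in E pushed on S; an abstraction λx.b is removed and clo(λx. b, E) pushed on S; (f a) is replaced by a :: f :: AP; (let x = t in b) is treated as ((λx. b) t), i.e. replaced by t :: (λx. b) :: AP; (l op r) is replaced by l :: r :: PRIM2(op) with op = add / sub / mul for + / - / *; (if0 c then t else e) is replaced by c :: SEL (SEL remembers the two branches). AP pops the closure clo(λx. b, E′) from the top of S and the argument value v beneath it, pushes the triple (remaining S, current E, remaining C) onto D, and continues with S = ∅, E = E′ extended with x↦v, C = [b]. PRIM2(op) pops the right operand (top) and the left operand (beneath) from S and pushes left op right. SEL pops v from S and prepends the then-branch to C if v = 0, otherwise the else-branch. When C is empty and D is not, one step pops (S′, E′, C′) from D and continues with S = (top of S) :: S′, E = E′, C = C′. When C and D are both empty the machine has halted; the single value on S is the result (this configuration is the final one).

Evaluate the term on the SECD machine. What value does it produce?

Answer: 2

Machine steps:
0. <S=∅, E=∅, C=[(0 + ((λv. v) ((λq. ((λy. q) q)) 2)))], D=∅>
1. <S=∅, E=∅, C=[0 :: ((λv. v) ((λq. ((λy. q) q)) 2)) :: PRIM2(add)], D=∅>
2. <S=[0], E=∅, C=[((λv. v) ((λq. ((λy. q) q)) 2)) :: PRIM2(add)], D=∅>
3. <S=[0], E=∅, C=[((λq. ((λy. q) q)) 2) :: (λv. v) :: AP :: PRIM2(add)], D=∅>
4. <S=[0], E=∅, C=[2 :: (λq. ((λy. q) q)) :: AP :: (λv. v) :: AP :: PRIM2(add)], D=∅>
5. <S=[2 :: 0], E=∅, C=[(λq. ((λy. q) q)) :: AP :: (λv. v) :: AP :: PRIM2(add)], D=∅>
6. <S=[clo(λq. ((λy. q) q), ∅) :: 2 :: 0], E=∅, C=[AP :: (λv. v) :: AP :: PRIM2(add)], D=∅>
7. <S=∅, E={q↦2}, C=[((λy. q) q)], D=[([0], ∅, [(λv. v) :: AP :: PRIM2(add)])]>
8. <S=∅, E={q↦2}, C=[q :: (λy. q) :: AP], D=[([0], ∅, [(λv. v) :: AP :: PRIM2(add)])]>
9. <S=[2], E={q↦2}, C=[(λy. q) :: AP], D=[([0], ∅, [(λv. v) :: AP :: PRIM2(add)])]>
10. <S=[clo(λy. q, {q↦2}) :: 2], E={q↦2}, C=[AP], D=[([0], ∅, [(λv. v) :: AP :: PRIM2(add)])]>
11. <S=∅, E={y↦2, q↦2}, C=[q], D=[(∅, {q↦2}, ∅) :: ([0], ∅, [(λv. v) :: AP :: PRIM2(add)])]>
12. <S=[2], E={y↦2, q↦2}, C=∅, D=[(∅, {q↦2}, ∅) :: ([0], ∅, [(λv. v) :: AP :: PRIM2(add)])]>
13. <S=[2], E={q↦2}, C=∅, D=[([0], ∅, [(λv. v) :: AP :: PRIM2(add)])]>
14. <S=[2 :: 0], E=∅, C=[(λv. v) :: AP :: PRIM2(add)], D=∅>
15. <S=[clo(λv. v, ∅) :: 2 :: 0], E=∅, C=[AP :: PRIM2(add)], D=∅>
16. <S=∅, E={v↦2}, C=[v], D=[([0], ∅, [PRIM2(add)])]>
17. <S=[2], E={v↦2}, C=∅, D=[([0], ∅, [PRIM2(add)])]>
18. <S=[2 :: 0], E=∅, C=[PRIM2(add)], D=∅>
19. <S=[2], E=∅, C=∅, D=∅>
→ final value 2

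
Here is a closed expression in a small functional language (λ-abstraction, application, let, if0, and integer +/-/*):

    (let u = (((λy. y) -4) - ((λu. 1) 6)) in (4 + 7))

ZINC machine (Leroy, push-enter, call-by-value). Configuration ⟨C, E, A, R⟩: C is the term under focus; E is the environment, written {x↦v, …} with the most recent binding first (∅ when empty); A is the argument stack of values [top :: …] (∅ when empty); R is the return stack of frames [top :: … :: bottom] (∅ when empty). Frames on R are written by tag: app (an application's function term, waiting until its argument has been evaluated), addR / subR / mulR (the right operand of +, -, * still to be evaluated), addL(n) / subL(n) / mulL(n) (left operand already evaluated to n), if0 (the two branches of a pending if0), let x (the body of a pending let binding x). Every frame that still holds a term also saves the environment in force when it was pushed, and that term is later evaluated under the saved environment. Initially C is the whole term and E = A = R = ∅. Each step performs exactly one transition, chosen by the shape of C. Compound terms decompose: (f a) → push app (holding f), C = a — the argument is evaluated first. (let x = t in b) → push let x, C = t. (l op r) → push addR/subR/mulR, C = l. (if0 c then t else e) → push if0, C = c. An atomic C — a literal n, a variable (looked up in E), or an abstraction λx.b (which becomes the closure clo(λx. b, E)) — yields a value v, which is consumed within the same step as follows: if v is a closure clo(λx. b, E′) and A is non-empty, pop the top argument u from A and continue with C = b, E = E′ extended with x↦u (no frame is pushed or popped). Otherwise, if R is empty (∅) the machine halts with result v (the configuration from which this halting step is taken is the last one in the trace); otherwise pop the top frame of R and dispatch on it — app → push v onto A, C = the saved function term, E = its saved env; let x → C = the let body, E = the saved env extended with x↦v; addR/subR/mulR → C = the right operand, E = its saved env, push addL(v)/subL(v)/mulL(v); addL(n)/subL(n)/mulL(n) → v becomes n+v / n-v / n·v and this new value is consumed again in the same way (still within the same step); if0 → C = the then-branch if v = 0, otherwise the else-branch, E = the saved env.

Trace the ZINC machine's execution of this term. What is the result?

Answer: 11

Execution trace:
t=0: <C=(let u = (((λy. y) -4) - ((λu. 1) 6)) in (4 + 7)), E=∅, A=∅, R=∅>
t=1: <C=(((λy. y) -4) - ((λu. 1) 6)), E=∅, A=∅, R=[let u]>
t=2: <C=((λy. y) -4), E=∅, A=∅, R=[subR :: let u]>
t=3: <C=-4, E=∅, A=∅, R=[app :: subR :: let u]>
t=4: <C=(λy. y), E=∅, A=[-4], R=[subR :: let u]>
t=5: <C=y, E={y↦-4}, A=∅, R=[subR :: let u]>
t=6: <C=((λu. 1) 6), E=∅, A=∅, R=[subL(-4) :: let u]>
t=7: <C=6, E=∅, A=∅, R=[app :: subL(-4) :: let u]>
t=8: <C=(λu. 1), E=∅, A=[6], R=[subL(-4) :: let u]>
t=9: <C=1, E={u↦6}, A=∅, R=[subL(-4) :: let u]>
t=10: <C=(4 + 7), E={u↦-5}, A=∅, R=∅>
t=11: <C=4, E={u↦-5}, A=∅, R=[addR]>
t=12: <C=7, E={u↦-5}, A=∅, R=[addL(4)]>
→ final value 11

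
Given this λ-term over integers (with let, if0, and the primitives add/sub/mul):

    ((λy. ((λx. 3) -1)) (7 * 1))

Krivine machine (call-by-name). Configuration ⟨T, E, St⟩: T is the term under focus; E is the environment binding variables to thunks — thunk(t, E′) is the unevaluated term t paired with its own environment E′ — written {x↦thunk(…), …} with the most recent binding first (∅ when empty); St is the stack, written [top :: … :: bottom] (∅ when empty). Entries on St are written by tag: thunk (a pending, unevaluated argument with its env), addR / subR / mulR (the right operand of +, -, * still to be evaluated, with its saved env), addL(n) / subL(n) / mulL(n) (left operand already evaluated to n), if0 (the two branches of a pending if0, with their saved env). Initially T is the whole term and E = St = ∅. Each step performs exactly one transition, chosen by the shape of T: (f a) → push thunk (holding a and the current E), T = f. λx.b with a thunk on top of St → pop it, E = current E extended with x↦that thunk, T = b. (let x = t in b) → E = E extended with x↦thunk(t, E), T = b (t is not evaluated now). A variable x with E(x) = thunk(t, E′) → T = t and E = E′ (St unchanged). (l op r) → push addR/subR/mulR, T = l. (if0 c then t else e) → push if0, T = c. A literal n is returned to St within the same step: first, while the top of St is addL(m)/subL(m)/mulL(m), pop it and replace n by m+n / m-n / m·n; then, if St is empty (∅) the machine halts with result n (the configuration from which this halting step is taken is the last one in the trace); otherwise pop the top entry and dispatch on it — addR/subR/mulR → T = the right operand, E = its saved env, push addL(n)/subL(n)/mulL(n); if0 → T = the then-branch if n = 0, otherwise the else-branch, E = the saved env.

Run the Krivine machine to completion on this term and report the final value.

Answer: 3

Machine steps:
0. [T=((λy. ((λx. 3) -1)) (7 * 1)) | E=∅ | St=∅]
1. [T=(λy. ((λx. 3) -1)) | E=∅ | St=[thunk]]
2. [T=((λx. 3) -1) | E={y↦thunk((7 * 1), ∅)} | St=∅]
3. [T=(λx. 3) | E={y↦thunk((7 * 1), ∅)} | St=[thunk]]
4. [T=3 | E={x↦thunk(-1, {y↦thunk((7 * 1), ∅)}), y↦thunk((7 * 1), ∅)} | St=∅]
→ final value 3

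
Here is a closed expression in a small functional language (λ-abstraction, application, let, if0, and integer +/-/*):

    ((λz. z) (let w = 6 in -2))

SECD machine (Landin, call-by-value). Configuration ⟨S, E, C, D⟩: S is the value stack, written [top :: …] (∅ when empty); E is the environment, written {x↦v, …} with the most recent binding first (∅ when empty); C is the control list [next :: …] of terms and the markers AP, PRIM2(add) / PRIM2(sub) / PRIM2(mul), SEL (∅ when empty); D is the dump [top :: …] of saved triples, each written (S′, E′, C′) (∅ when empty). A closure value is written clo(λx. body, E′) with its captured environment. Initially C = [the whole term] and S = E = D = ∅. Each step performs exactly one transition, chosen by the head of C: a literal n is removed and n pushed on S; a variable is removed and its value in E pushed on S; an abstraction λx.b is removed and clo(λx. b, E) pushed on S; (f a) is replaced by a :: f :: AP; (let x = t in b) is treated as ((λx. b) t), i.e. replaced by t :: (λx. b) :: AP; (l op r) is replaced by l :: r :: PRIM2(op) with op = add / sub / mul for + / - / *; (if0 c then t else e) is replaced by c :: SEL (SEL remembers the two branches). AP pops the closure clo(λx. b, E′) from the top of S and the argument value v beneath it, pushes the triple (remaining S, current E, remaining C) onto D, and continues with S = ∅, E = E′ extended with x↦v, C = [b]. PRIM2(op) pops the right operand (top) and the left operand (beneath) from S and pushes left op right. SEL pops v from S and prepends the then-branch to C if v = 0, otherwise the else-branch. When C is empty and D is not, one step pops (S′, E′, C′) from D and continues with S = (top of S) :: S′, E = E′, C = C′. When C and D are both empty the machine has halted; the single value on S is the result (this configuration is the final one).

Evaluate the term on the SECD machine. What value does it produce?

Answer: -2

Derivation:
step 0: ⟨S=∅; E=∅; C=[((λz. z) (let w = 6 in -2))]; D=∅⟩
step 1: ⟨S=∅; E=∅; C=[(let w = 6 in -2) :: (λz. z) :: AP]; D=∅⟩
step 2: ⟨S=∅; E=∅; C=[6 :: (λw. -2) :: AP :: (λz. z) :: AP]; D=∅⟩
step 3: ⟨S=[6]; E=∅; C=[(λw. -2) :: AP :: (λz. z) :: AP]; D=∅⟩
step 4: ⟨S=[clo(λw. -2, ∅) :: 6]; E=∅; C=[AP :: (λz. z) :: AP]; D=∅⟩
step 5: ⟨S=∅; E={w↦6}; C=[-2]; D=[(∅, ∅, [(λz. z) :: AP])]⟩
step 6: ⟨S=[-2]; E={w↦6}; C=∅; D=[(∅, ∅, [(λz. z) :: AP])]⟩
step 7: ⟨S=[-2]; E=∅; C=[(λz. z) :: AP]; D=∅⟩
step 8: ⟨S=[clo(λz. z, ∅) :: -2]; E=∅; C=[AP]; D=∅⟩
step 9: ⟨S=∅; E={z↦-2}; C=[z]; D=[(∅, ∅, ∅)]⟩
step 10: ⟨S=[-2]; E={z↦-2}; C=∅; D=[(∅, ∅, ∅)]⟩
step 11: ⟨S=[-2]; E=∅; C=∅; D=∅⟩
→ final value -2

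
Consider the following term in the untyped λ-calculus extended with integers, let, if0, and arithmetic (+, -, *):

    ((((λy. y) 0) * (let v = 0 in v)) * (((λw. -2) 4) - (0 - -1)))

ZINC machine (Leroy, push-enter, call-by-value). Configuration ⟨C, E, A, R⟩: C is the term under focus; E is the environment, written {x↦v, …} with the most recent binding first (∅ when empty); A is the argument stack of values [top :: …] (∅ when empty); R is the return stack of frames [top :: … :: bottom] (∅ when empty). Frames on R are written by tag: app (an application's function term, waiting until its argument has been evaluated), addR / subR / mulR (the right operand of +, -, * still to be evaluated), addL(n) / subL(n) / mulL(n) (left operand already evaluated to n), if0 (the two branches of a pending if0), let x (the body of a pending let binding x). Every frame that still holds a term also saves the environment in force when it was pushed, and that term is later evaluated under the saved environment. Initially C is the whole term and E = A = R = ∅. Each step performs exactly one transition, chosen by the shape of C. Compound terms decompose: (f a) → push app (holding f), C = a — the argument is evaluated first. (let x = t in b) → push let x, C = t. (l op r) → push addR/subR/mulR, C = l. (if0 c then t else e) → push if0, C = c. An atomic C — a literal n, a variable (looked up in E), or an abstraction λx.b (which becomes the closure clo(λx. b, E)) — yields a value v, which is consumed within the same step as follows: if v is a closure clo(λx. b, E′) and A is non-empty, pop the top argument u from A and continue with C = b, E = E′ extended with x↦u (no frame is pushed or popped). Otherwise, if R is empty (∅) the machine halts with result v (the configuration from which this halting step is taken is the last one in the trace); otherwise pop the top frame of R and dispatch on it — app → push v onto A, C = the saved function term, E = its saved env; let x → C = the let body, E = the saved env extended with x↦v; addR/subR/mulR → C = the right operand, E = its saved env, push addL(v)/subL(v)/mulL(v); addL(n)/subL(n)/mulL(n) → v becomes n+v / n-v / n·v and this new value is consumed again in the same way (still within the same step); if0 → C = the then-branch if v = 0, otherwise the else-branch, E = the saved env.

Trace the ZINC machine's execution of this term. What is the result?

Answer: 0

Machine steps:
t=0: [C=((((λy. y) 0) * (let v = 0 in v)) * (((λw. -2) 4) - (0 - -1))) | E=∅ | A=∅ | R=∅]
t=1: [C=(((λy. y) 0) * (let v = 0 in v)) | E=∅ | A=∅ | R=[mulR]]
t=2: [C=((λy. y) 0) | E=∅ | A=∅ | R=[mulR :: mulR]]
t=3: [C=0 | E=∅ | A=∅ | R=[app :: mulR :: mulR]]
t=4: [C=(λy. y) | E=∅ | A=[0] | R=[mulR :: mulR]]
t=5: [C=y | E={y↦0} | A=∅ | R=[mulR :: mulR]]
t=6: [C=(let v = 0 in v) | E=∅ | A=∅ | R=[mulL(0) :: mulR]]
t=7: [C=0 | E=∅ | A=∅ | R=[let v :: mulL(0) :: mulR]]
t=8: [C=v | E={v↦0} | A=∅ | R=[mulL(0) :: mulR]]
t=9: [C=(((λw. -2) 4) - (0 - -1)) | E=∅ | A=∅ | R=[mulL(0)]]
t=10: [C=((λw. -2) 4) | E=∅ | A=∅ | R=[subR :: mulL(0)]]
t=11: [C=4 | E=∅ | A=∅ | R=[app :: subR :: mulL(0)]]
t=12: [C=(λw. -2) | E=∅ | A=[4] | R=[subR :: mulL(0)]]
t=13: [C=-2 | E={w↦4} | A=∅ | R=[subR :: mulL(0)]]
t=14: [C=(0 - -1) | E=∅ | A=∅ | R=[subL(-2) :: mulL(0)]]
t=15: [C=0 | E=∅ | A=∅ | R=[subR :: subL(-2) :: mulL(0)]]
t=16: [C=-1 | E=∅ | A=∅ | R=[subL(0) :: subL(-2) :: mulL(0)]]
→ final value 0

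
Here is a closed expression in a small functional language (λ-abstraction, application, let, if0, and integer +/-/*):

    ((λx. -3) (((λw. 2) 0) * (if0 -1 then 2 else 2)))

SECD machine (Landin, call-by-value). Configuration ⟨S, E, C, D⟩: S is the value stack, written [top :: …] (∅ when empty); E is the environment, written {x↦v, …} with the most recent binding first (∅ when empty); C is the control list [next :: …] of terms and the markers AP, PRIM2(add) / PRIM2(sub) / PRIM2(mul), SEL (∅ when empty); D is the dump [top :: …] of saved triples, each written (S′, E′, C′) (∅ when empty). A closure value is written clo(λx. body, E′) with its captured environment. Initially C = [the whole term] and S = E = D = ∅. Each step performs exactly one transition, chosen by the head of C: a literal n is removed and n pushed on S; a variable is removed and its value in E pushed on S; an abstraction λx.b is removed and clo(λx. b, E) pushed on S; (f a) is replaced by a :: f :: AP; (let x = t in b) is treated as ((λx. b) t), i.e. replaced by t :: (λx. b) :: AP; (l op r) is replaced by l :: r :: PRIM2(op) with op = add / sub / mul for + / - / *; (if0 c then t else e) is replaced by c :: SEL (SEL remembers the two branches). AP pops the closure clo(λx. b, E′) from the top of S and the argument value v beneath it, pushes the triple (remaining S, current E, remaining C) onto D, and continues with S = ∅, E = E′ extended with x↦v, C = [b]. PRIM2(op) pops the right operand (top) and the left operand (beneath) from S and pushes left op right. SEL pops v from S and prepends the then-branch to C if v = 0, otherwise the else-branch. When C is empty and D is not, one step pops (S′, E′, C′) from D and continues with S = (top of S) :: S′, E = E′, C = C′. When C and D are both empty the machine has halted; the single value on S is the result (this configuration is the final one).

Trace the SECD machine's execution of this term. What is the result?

Answer: -3

Derivation:
[0] <S=∅, E=∅, C=[((λx. -3) (((λw. 2) 0) * (if0 -1 then 2 else 2)))], D=∅>
[1] <S=∅, E=∅, C=[(((λw. 2) 0) * (if0 -1 then 2 else 2)) :: (λx. -3) :: AP], D=∅>
[2] <S=∅, E=∅, C=[((λw. 2) 0) :: (if0 -1 then 2 else 2) :: PRIM2(mul) :: (λx. -3) :: AP], D=∅>
[3] <S=∅, E=∅, C=[0 :: (λw. 2) :: AP :: (if0 -1 then 2 else 2) :: PRIM2(mul) :: (λx. -3) :: AP], D=∅>
[4] <S=[0], E=∅, C=[(λw. 2) :: AP :: (if0 -1 then 2 else 2) :: PRIM2(mul) :: (λx. -3) :: AP], D=∅>
[5] <S=[clo(λw. 2, ∅) :: 0], E=∅, C=[AP :: (if0 -1 then 2 else 2) :: PRIM2(mul) :: (λx. -3) :: AP], D=∅>
[6] <S=∅, E={w↦0}, C=[2], D=[(∅, ∅, [(if0 -1 then 2 else 2) :: PRIM2(mul) :: (λx. -3) :: AP])]>
[7] <S=[2], E={w↦0}, C=∅, D=[(∅, ∅, [(if0 -1 then 2 else 2) :: PRIM2(mul) :: (λx. -3) :: AP])]>
[8] <S=[2], E=∅, C=[(if0 -1 then 2 else 2) :: PRIM2(mul) :: (λx. -3) :: AP], D=∅>
[9] <S=[2], E=∅, C=[-1 :: SEL :: PRIM2(mul) :: (λx. -3) :: AP], D=∅>
[10] <S=[-1 :: 2], E=∅, C=[SEL :: PRIM2(mul) :: (λx. -3) :: AP], D=∅>
[11] <S=[2], E=∅, C=[2 :: PRIM2(mul) :: (λx. -3) :: AP], D=∅>
[12] <S=[2 :: 2], E=∅, C=[PRIM2(mul) :: (λx. -3) :: AP], D=∅>
[13] <S=[4], E=∅, C=[(λx. -3) :: AP], D=∅>
[14] <S=[clo(λx. -3, ∅) :: 4], E=∅, C=[AP], D=∅>
[15] <S=∅, E={x↦4}, C=[-3], D=[(∅, ∅, ∅)]>
[16] <S=[-3], E={x↦4}, C=∅, D=[(∅, ∅, ∅)]>
[17] <S=[-3], E=∅, C=∅, D=∅>
→ final value -3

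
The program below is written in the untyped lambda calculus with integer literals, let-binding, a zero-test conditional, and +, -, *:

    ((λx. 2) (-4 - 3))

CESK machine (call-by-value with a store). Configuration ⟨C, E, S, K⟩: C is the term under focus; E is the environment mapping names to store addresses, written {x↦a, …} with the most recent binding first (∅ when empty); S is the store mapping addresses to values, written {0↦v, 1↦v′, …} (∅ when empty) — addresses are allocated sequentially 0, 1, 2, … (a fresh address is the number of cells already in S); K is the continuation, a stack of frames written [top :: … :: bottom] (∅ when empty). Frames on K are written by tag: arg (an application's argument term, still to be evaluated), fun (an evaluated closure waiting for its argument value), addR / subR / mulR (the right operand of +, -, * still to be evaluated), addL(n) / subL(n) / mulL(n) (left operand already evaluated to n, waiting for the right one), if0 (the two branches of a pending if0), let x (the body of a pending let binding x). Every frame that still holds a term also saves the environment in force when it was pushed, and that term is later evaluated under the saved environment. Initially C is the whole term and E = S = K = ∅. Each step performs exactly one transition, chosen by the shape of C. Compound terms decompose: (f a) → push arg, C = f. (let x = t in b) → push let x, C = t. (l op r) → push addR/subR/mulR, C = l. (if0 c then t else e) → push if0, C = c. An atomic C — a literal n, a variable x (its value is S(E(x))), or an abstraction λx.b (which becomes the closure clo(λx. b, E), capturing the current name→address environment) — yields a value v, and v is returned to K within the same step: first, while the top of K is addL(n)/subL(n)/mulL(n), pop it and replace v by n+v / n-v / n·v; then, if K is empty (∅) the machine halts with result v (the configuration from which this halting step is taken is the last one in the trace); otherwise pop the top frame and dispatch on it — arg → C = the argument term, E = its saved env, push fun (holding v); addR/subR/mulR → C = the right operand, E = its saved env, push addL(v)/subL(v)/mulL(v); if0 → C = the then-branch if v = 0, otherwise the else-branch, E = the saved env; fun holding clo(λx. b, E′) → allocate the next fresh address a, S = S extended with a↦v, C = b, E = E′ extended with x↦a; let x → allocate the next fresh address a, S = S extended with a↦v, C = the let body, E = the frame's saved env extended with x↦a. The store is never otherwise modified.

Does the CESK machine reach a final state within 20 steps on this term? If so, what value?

0. ⟨C=((λx. 2) (-4 - 3)); E=∅; S=∅; K=∅⟩
1. ⟨C=(λx. 2); E=∅; S=∅; K=[arg]⟩
2. ⟨C=(-4 - 3); E=∅; S=∅; K=[fun]⟩
3. ⟨C=-4; E=∅; S=∅; K=[subR :: fun]⟩
4. ⟨C=3; E=∅; S=∅; K=[subL(-4) :: fun]⟩
5. ⟨C=2; E={x↦0}; S={0↦-7}; K=∅⟩
→ final value 2

Answer: 2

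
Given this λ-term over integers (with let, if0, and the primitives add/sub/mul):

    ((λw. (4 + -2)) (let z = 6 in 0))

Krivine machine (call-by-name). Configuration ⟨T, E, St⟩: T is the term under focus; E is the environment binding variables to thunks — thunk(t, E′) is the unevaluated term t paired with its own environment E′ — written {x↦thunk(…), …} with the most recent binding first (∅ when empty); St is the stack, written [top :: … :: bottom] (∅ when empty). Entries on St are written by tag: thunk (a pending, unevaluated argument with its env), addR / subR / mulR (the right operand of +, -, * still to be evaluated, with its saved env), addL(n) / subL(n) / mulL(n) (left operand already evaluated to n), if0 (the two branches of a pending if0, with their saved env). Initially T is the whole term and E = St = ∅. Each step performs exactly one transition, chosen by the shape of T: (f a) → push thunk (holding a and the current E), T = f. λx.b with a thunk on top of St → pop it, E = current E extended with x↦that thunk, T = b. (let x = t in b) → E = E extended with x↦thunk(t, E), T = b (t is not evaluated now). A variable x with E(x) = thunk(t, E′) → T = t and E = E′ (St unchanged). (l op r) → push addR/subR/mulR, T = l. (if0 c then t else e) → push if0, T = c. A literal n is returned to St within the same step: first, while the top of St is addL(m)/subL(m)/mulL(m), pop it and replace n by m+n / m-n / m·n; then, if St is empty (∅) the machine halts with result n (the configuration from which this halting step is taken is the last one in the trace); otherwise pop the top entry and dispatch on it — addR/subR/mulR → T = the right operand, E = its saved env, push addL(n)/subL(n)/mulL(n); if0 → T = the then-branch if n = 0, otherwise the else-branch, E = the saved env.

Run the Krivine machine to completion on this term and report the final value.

[0] [T=((λw. (4 + -2)) (let z = 6 in 0)) | E=∅ | St=∅]
[1] [T=(λw. (4 + -2)) | E=∅ | St=[thunk]]
[2] [T=(4 + -2) | E={w↦thunk((let z = 6 in 0), ∅)} | St=∅]
[3] [T=4 | E={w↦thunk((let z = 6 in 0), ∅)} | St=[addR]]
[4] [T=-2 | E={w↦thunk((let z = 6 in 0), ∅)} | St=[addL(4)]]
→ final value 2

Answer: 2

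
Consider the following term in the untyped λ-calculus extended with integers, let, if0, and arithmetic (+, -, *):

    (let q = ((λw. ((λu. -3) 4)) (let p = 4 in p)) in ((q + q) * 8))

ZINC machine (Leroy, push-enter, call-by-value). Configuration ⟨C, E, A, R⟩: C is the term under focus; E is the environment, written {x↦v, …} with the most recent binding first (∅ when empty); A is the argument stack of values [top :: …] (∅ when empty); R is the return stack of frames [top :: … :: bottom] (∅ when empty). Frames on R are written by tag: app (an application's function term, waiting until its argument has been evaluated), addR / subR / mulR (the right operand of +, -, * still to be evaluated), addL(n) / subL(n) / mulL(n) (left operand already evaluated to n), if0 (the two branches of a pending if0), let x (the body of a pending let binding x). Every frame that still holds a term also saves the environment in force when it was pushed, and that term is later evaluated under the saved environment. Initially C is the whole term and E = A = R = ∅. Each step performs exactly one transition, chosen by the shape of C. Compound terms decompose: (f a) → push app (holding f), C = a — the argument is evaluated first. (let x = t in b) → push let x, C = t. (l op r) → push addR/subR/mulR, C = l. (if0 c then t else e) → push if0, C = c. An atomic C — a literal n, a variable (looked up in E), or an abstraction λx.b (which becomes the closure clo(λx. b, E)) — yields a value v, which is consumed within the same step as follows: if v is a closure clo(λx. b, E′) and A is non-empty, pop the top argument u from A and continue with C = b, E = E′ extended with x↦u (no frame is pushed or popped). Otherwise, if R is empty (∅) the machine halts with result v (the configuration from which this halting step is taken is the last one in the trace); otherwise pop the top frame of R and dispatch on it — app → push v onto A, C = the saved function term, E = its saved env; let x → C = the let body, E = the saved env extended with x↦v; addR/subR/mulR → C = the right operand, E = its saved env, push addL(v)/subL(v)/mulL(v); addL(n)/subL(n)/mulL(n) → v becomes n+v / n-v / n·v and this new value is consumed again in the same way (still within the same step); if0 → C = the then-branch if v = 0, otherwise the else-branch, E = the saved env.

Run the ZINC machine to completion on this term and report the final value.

0. [C=(let q = ((λw. ((λu. -3) 4)) (let p = 4 in p)) in ((q + q) * 8)) | E=∅ | A=∅ | R=∅]
1. [C=((λw. ((λu. -3) 4)) (let p = 4 in p)) | E=∅ | A=∅ | R=[let q]]
2. [C=(let p = 4 in p) | E=∅ | A=∅ | R=[app :: let q]]
3. [C=4 | E=∅ | A=∅ | R=[let p :: app :: let q]]
4. [C=p | E={p↦4} | A=∅ | R=[app :: let q]]
5. [C=(λw. ((λu. -3) 4)) | E=∅ | A=[4] | R=[let q]]
6. [C=((λu. -3) 4) | E={w↦4} | A=∅ | R=[let q]]
7. [C=4 | E={w↦4} | A=∅ | R=[app :: let q]]
8. [C=(λu. -3) | E={w↦4} | A=[4] | R=[let q]]
9. [C=-3 | E={u↦4, w↦4} | A=∅ | R=[let q]]
10. [C=((q + q) * 8) | E={q↦-3} | A=∅ | R=∅]
11. [C=(q + q) | E={q↦-3} | A=∅ | R=[mulR]]
12. [C=q | E={q↦-3} | A=∅ | R=[addR :: mulR]]
13. [C=q | E={q↦-3} | A=∅ | R=[addL(-3) :: mulR]]
14. [C=8 | E={q↦-3} | A=∅ | R=[mulL(-6)]]
→ final value -48

Answer: -48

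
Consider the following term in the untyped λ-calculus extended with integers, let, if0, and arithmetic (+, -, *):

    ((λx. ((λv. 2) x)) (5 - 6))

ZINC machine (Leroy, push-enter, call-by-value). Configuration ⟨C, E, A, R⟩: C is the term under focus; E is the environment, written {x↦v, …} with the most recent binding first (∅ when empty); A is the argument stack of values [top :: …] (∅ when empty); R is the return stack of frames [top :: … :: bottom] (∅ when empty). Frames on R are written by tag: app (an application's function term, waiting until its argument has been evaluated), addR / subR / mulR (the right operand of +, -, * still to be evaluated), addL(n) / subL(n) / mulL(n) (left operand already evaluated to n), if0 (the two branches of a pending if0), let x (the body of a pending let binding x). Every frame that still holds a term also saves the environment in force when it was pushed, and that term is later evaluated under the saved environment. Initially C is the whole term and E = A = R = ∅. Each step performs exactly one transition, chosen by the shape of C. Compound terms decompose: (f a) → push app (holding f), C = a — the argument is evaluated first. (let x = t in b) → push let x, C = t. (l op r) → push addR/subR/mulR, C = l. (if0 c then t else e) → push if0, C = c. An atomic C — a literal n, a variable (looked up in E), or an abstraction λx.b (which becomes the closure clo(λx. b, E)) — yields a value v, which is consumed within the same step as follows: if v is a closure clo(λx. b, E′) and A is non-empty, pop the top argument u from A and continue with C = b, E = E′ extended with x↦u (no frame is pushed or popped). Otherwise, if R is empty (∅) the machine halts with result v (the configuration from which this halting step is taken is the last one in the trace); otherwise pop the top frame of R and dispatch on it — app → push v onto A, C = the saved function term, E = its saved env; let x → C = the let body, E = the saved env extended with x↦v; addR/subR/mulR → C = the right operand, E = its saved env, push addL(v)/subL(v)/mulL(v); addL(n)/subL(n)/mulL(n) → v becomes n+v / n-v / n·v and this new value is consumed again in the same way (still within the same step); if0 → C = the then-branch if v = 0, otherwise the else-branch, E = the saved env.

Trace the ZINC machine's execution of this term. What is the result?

t=0: <C=((λx. ((λv. 2) x)) (5 - 6)), E=∅, A=∅, R=∅>
t=1: <C=(5 - 6), E=∅, A=∅, R=[app]>
t=2: <C=5, E=∅, A=∅, R=[subR :: app]>
t=3: <C=6, E=∅, A=∅, R=[subL(5) :: app]>
t=4: <C=(λx. ((λv. 2) x)), E=∅, A=[-1], R=∅>
t=5: <C=((λv. 2) x), E={x↦-1}, A=∅, R=∅>
t=6: <C=x, E={x↦-1}, A=∅, R=[app]>
t=7: <C=(λv. 2), E={x↦-1}, A=[-1], R=∅>
t=8: <C=2, E={v↦-1, x↦-1}, A=∅, R=∅>
→ final value 2

Answer: 2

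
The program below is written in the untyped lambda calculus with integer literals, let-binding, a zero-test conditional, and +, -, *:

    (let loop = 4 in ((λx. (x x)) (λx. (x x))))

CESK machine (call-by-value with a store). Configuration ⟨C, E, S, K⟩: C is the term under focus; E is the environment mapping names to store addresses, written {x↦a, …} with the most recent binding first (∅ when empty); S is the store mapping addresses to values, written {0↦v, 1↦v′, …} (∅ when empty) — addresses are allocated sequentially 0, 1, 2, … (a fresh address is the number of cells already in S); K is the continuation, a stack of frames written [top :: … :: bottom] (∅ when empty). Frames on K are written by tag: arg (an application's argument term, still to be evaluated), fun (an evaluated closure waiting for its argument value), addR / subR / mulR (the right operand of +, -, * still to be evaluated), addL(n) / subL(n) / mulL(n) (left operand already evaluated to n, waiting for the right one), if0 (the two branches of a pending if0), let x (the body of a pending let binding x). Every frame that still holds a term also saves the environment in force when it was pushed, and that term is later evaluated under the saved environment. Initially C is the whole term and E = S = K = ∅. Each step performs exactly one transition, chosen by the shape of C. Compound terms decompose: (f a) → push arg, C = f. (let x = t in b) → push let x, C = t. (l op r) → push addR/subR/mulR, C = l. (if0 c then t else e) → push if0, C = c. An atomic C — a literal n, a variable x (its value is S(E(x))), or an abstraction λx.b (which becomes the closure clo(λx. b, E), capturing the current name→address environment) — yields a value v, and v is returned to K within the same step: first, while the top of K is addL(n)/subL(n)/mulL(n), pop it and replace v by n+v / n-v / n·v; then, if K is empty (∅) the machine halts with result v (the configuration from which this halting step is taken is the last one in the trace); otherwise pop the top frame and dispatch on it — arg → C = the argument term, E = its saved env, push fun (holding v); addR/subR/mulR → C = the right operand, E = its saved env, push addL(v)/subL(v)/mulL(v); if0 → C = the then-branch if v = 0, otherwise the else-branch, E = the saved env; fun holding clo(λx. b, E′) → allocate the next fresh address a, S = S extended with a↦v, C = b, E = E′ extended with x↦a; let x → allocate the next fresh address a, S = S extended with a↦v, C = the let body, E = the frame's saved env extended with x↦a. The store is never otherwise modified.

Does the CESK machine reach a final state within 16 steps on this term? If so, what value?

Answer: DIVERGES (no final state within 16 steps)

Machine steps:
step 0: <C=(let loop = 4 in ((λx. (x x)) (λx. (x x)))), E=∅, S=∅, K=∅>
step 1: <C=4, E=∅, S=∅, K=[let loop]>
step 2: <C=((λx. (x x)) (λx. (x x))), E={loop↦0}, S={0↦4}, K=∅>
step 3: <C=(λx. (x x)), E={loop↦0}, S={0↦4}, K=[arg]>
step 4: <C=(λx. (x x)), E={loop↦0}, S={0↦4}, K=[fun]>
step 5: <C=(x x), E={x↦1, loop↦0}, S={0↦4, 1↦clo(λx. (x x), {loop↦0})}, K=∅>
step 6: <C=x, E={x↦1, loop↦0}, S={0↦4, 1↦clo(λx. (x x), {loop↦0})}, K=[arg]>
step 7: <C=x, E={x↦1, loop↦0}, S={0↦4, 1↦clo(λx. (x x), {loop↦0})}, K=[fun]>
step 8: <C=(x x), E={x↦2, loop↦0}, S={0↦4, 1↦clo(λx. (x x), {loop↦0}), 2↦clo(λx. (x x), {loop↦0})}, K=∅>
step 9: <C=x, E={x↦2, loop↦0}, S={0↦4, 1↦clo(λx. (x x), {loop↦0}), 2↦clo(λx. (x x), {loop↦0})}, K=[arg]>
step 10: <C=x, E={x↦2, loop↦0}, S={0↦4, 1↦clo(λx. (x x), {loop↦0}), 2↦clo(λx. (x x), {loop↦0})}, K=[fun]>
step 11: <C=(x x), E={x↦3, loop↦0}, S={0↦4, 1↦clo(λx. (x x), {loop↦0}), 2↦clo(λx. (x x), {loop↦0}), 3↦clo(λx. (x x), {loop↦0})}, K=∅>
step 12: <C=x, E={x↦3, loop↦0}, S={0↦4, 1↦clo(λx. (x x), {loop↦0}), 2↦clo(λx. (x x), {loop↦0}), 3↦clo(λx. (x x), {loop↦0})}, K=[arg]>
step 13: <C=x, E={x↦3, loop↦0}, S={0↦4, 1↦clo(λx. (x x), {loop↦0}), 2↦clo(λx. (x x), {loop↦0}), 3↦clo(λx. (x x), {loop↦0})}, K=[fun]>
step 14: <C=(x x), E={x↦4, loop↦0}, S={0↦4, 1↦clo(λx. (x x), {loop↦0}), 2↦clo(λx. (x x), {loop↦0}), 3↦clo(λx. (x x), {loop↦0}), 4↦clo(λx. (x x), {loop↦0})}, K=∅>
step 15: <C=x, E={x↦4, loop↦0}, S={0↦4, 1↦clo(λx. (x x), {loop↦0}), 2↦clo(λx. (x x), {loop↦0}), 3↦clo(λx. (x x), {loop↦0}), 4↦clo(λx. (x x), {loop↦0})}, K=[arg]>
step 16: <C=x, E={x↦4, loop↦0}, S={0↦4, 1↦clo(λx. (x x), {loop↦0}), 2↦clo(λx. (x x), {loop↦0}), 3↦clo(λx. (x x), {loop↦0}), 4↦clo(λx. (x x), {loop↦0})}, K=[fun]>
→ 16 transitions taken and the configuration is still not final: no result within 16 steps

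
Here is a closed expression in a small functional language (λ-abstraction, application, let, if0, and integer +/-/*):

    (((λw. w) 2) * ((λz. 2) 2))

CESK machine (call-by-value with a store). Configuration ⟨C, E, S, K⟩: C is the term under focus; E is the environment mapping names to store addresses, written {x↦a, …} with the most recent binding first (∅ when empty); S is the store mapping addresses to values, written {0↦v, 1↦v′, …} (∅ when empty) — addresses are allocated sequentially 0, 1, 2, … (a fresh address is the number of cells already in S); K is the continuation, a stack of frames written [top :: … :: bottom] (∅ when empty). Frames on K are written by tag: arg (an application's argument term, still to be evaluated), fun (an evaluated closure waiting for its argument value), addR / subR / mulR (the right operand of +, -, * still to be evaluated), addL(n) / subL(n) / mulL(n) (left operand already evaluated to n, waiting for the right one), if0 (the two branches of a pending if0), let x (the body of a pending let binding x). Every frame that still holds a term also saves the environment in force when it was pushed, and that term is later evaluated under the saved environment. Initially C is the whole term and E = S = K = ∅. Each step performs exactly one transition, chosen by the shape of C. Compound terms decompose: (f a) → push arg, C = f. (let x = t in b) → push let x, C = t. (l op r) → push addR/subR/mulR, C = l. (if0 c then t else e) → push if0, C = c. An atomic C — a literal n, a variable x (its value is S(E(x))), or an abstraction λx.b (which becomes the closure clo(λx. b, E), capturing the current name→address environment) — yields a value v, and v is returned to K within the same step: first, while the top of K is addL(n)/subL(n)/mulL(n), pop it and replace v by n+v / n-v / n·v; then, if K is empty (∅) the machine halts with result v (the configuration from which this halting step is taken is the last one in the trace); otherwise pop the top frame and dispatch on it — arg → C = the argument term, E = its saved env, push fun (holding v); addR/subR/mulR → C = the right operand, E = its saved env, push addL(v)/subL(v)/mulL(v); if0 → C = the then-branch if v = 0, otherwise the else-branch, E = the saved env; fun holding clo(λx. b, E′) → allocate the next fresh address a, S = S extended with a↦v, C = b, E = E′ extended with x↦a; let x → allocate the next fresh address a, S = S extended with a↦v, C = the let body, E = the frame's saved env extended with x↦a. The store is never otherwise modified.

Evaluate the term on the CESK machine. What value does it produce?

step 0: [C=(((λw. w) 2) * ((λz. 2) 2)) | E=∅ | S=∅ | K=∅]
step 1: [C=((λw. w) 2) | E=∅ | S=∅ | K=[mulR]]
step 2: [C=(λw. w) | E=∅ | S=∅ | K=[arg :: mulR]]
step 3: [C=2 | E=∅ | S=∅ | K=[fun :: mulR]]
step 4: [C=w | E={w↦0} | S={0↦2} | K=[mulR]]
step 5: [C=((λz. 2) 2) | E=∅ | S={0↦2} | K=[mulL(2)]]
step 6: [C=(λz. 2) | E=∅ | S={0↦2} | K=[arg :: mulL(2)]]
step 7: [C=2 | E=∅ | S={0↦2} | K=[fun :: mulL(2)]]
step 8: [C=2 | E={z↦1} | S={0↦2, 1↦2} | K=[mulL(2)]]
→ final value 4

Answer: 4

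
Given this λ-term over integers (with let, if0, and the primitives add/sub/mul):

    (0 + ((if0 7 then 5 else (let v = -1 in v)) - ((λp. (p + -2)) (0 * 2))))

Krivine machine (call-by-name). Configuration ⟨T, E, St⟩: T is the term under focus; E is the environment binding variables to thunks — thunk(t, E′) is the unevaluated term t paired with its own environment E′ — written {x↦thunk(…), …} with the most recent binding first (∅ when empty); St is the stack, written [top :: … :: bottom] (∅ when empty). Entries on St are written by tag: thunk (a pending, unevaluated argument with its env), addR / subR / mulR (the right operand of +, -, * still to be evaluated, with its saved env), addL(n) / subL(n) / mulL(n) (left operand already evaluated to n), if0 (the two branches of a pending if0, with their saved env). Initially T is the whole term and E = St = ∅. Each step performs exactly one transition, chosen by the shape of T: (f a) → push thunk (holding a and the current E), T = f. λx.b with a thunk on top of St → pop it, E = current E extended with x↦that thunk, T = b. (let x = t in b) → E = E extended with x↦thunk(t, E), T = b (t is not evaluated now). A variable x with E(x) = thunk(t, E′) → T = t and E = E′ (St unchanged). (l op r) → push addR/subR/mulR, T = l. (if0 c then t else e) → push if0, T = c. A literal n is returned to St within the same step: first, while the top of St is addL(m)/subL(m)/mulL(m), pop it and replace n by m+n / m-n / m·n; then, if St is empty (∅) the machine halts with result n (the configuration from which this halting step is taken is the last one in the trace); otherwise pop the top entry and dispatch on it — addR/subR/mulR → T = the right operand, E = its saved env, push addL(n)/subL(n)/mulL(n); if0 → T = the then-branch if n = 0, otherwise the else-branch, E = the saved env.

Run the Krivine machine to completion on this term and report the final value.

Answer: 1

Machine steps:
0. [T=(0 + ((if0 7 then 5 else (let v = -1 in v)) - ((λp. (p + -2)) (0 * 2)))) | E=∅ | St=∅]
1. [T=0 | E=∅ | St=[addR]]
2. [T=((if0 7 then 5 else (let v = -1 in v)) - ((λp. (p + -2)) (0 * 2))) | E=∅ | St=[addL(0)]]
3. [T=(if0 7 then 5 else (let v = -1 in v)) | E=∅ | St=[subR :: addL(0)]]
4. [T=7 | E=∅ | St=[if0 :: subR :: addL(0)]]
5. [T=(let v = -1 in v) | E=∅ | St=[subR :: addL(0)]]
6. [T=v | E={v↦thunk(-1, ∅)} | St=[subR :: addL(0)]]
7. [T=-1 | E=∅ | St=[subR :: addL(0)]]
8. [T=((λp. (p + -2)) (0 * 2)) | E=∅ | St=[subL(-1) :: addL(0)]]
9. [T=(λp. (p + -2)) | E=∅ | St=[thunk :: subL(-1) :: addL(0)]]
10. [T=(p + -2) | E={p↦thunk((0 * 2), ∅)} | St=[subL(-1) :: addL(0)]]
11. [T=p | E={p↦thunk((0 * 2), ∅)} | St=[addR :: subL(-1) :: addL(0)]]
12. [T=(0 * 2) | E=∅ | St=[addR :: subL(-1) :: addL(0)]]
13. [T=0 | E=∅ | St=[mulR :: addR :: subL(-1) :: addL(0)]]
14. [T=2 | E=∅ | St=[mulL(0) :: addR :: subL(-1) :: addL(0)]]
15. [T=-2 | E={p↦thunk((0 * 2), ∅)} | St=[addL(0) :: subL(-1) :: addL(0)]]
→ final value 1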